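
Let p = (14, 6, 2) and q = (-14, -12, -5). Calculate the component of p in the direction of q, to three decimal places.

p · q = 14·(-14) + 6·(-12) + 2·(-5) = -196 - 72 - 10 = -278
|q| = √(196 + 144 + 25) = √365 ≈ 19.1050
comp_q p = -278 / √365 ≈ -14.551

-14.551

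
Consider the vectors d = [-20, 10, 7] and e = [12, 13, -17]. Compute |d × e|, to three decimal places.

i: 10·(-17) - 7·13 = -170 - 91 = -261
j: 7·12 - (-20)·(-17) = 84 - 340 = -256
k: (-20)·13 - 10·12 = -260 - 120 = -380
d × e = (-261, -256, -380)
|d × e| = √((-261)² + (-256)² + (-380)²) = √278057 ≈ 527.3111

527.311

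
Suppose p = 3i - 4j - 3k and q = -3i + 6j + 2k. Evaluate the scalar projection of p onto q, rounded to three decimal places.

p · q = 3·(-3) + (-4)·6 + (-3)·2 = -9 - 24 - 6 = -39
|q| = √(9 + 36 + 4) = √49 ≈ 7.0000
comp_q p = -39 / √49 ≈ -5.571

-5.571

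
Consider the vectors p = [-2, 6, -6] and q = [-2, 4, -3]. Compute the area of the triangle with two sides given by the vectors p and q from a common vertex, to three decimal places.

4.690

i: 6·(-3) - (-6)·4 = -18 - (-24) = 6
j: (-6)·(-2) - (-2)·(-3) = 12 - 6 = 6
k: (-2)·4 - 6·(-2) = -8 - (-12) = 4
p × q = (6, 6, 4)
|p × q| = √(6² + 6² + 4²) = √88 ≈ 9.3808
area = ½ · 9.3808 ≈ 4.690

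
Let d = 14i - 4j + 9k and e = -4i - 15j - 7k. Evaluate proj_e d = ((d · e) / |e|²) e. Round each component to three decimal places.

d · e = 14·(-4) + (-4)·(-15) + 9·(-7) = -56 + 60 - 63 = -59
|e|² = 16 + 225 + 49 = 290
proj_e d = (-59/290) · (-4, -15, -7) ≈ (0.814, 3.052, 1.424)

(0.814, 3.052, 1.424)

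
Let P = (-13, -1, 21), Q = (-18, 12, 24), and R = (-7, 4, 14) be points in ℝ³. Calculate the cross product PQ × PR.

PQ = (-5, 13, 3)
PR = (6, 5, -7)
i: 13·(-7) - 3·5 = -91 - 15 = -106
j: 3·6 - (-5)·(-7) = 18 - 35 = -17
k: (-5)·5 - 13·6 = -25 - 78 = -103
PQ × PR = (-106, -17, -103)

(-106, -17, -103)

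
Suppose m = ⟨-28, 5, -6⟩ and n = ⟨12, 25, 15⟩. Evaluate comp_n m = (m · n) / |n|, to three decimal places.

-9.547

m · n = (-28)·12 + 5·25 + (-6)·15 = -336 + 125 - 90 = -301
|n| = √(144 + 625 + 225) = √994 ≈ 31.5278
comp_n m = -301 / √994 ≈ -9.547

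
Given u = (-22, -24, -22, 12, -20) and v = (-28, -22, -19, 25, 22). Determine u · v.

u · v = (-22)·(-28) + (-24)·(-22) + (-22)·(-19) + 12·25 + (-20)·22 = 616 + 528 + 418 + 300 - 440 = 1422

1422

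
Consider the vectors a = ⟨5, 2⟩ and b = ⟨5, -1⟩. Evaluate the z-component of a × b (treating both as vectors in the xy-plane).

5·(-1) - 2·5 = -5 - 10 = -15

-15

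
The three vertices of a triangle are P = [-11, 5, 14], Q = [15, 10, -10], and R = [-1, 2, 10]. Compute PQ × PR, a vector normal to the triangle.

(-92, -136, -128)

PQ = (26, 5, -24)
PR = (10, -3, -4)
i: 5·(-4) - (-24)·(-3) = -20 - 72 = -92
j: (-24)·10 - 26·(-4) = -240 - (-104) = -136
k: 26·(-3) - 5·10 = -78 - 50 = -128
PQ × PR = (-92, -136, -128)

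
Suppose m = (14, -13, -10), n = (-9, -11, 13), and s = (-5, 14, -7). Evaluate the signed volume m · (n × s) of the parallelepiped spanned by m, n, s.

n × s:
i: (-11)·(-7) - 13·14 = 77 - 182 = -105
j: 13·(-5) - (-9)·(-7) = -65 - 63 = -128
k: (-9)·14 - (-11)·(-5) = -126 - 55 = -181
n × s = (-105, -128, -181)
m · (n × s) = 14·(-105) + (-13)·(-128) + (-10)·(-181) = -1470 + 1664 + 1810 = 2004

2004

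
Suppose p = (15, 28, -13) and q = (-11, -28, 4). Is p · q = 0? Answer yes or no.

no

p · q = 15·(-11) + 28·(-28) + (-13)·4 = -165 - 784 - 52 = -1001
Nonzero, so the vectors are not orthogonal.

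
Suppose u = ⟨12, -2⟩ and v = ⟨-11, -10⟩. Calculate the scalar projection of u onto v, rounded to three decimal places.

u · v = 12·(-11) + (-2)·(-10) = -132 + 20 = -112
|v| = √(121 + 100) = √221 ≈ 14.8661
comp_v u = -112 / √221 ≈ -7.534

-7.534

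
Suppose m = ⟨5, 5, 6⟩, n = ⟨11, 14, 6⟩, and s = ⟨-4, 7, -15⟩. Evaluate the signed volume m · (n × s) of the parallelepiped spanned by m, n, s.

243

n × s:
i: 14·(-15) - 6·7 = -210 - 42 = -252
j: 6·(-4) - 11·(-15) = -24 - (-165) = 141
k: 11·7 - 14·(-4) = 77 - (-56) = 133
n × s = (-252, 141, 133)
m · (n × s) = 5·(-252) + 5·141 + 6·133 = -1260 + 705 + 798 = 243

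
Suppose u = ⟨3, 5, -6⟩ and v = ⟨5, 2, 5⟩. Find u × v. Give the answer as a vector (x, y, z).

(37, -45, -19)

i: 5·5 - (-6)·2 = 25 - (-12) = 37
j: (-6)·5 - 3·5 = -30 - 15 = -45
k: 3·2 - 5·5 = 6 - 25 = -19
u × v = (37, -45, -19)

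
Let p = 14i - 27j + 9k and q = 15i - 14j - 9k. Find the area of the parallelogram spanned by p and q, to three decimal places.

497.959

i: (-27)·(-9) - 9·(-14) = 243 - (-126) = 369
j: 9·15 - 14·(-9) = 135 - (-126) = 261
k: 14·(-14) - (-27)·15 = -196 - (-405) = 209
p × q = (369, 261, 209)
|p × q| = √(369² + 261² + 209²) = √247963 ≈ 497.9588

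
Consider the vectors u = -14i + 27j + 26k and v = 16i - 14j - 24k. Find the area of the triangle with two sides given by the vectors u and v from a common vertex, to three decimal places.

188.913

i: 27·(-24) - 26·(-14) = -648 - (-364) = -284
j: 26·16 - (-14)·(-24) = 416 - 336 = 80
k: (-14)·(-14) - 27·16 = 196 - 432 = -236
u × v = (-284, 80, -236)
|u × v| = √((-284)² + 80² + (-236)²) = √142752 ≈ 377.8254
area = ½ · 377.8254 ≈ 188.913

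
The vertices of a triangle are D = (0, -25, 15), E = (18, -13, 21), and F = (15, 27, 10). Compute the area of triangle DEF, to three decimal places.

DE = (18, 12, 6),  DF = (15, 52, -5)
i: 12·(-5) - 6·52 = -60 - 312 = -372
j: 6·15 - 18·(-5) = 90 - (-90) = 180
k: 18·52 - 12·15 = 936 - 180 = 756
DE × DF = (-372, 180, 756)
|DE × DF| = √742320 ≈ 861.5799
area = ½ · 861.5799 ≈ 430.790

430.790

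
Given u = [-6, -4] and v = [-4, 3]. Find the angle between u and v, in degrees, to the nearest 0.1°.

70.6

u · v = (-6)·(-4) + (-4)·3 = 24 - 12 = 12
|u|² = 36 + 16 = 52,  |u| = √52 ≈ 7.211103
|v|² = 16 + 9 = 25,  |v| = √25 ≈ 5.000000
cos θ = 12 / (7.211103 · 5.000000) ≈ 0.33282
θ = arccos(0.33282) ≈ 70.6°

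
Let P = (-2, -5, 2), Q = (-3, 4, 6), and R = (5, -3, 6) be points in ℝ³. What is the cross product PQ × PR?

PQ = (-1, 9, 4)
PR = (7, 2, 4)
i: 9·4 - 4·2 = 36 - 8 = 28
j: 4·7 - (-1)·4 = 28 - (-4) = 32
k: (-1)·2 - 9·7 = -2 - 63 = -65
PQ × PR = (28, 32, -65)

(28, 32, -65)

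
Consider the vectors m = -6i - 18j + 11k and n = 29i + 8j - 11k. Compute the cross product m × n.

(110, 253, 474)

i: (-18)·(-11) - 11·8 = 198 - 88 = 110
j: 11·29 - (-6)·(-11) = 319 - 66 = 253
k: (-6)·8 - (-18)·29 = -48 - (-522) = 474
m × n = (110, 253, 474)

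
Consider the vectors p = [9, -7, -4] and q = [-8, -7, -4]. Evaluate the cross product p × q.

i: (-7)·(-4) - (-4)·(-7) = 28 - 28 = 0
j: (-4)·(-8) - 9·(-4) = 32 - (-36) = 68
k: 9·(-7) - (-7)·(-8) = -63 - 56 = -119
p × q = (0, 68, -119)

(0, 68, -119)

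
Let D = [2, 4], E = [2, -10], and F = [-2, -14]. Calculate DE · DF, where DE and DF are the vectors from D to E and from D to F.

DE = E − D = (0, -14)
DF = F − D = (-4, -18)
DE · DF = 0·(-4) + (-14)·(-18) = 0 + 252 = 252

252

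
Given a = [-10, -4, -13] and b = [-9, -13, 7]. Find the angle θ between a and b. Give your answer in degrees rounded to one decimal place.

a · b = (-10)·(-9) + (-4)·(-13) + (-13)·7 = 90 + 52 - 91 = 51
|a|² = 100 + 16 + 169 = 285,  |a| = √285 ≈ 16.881943
|b|² = 81 + 169 + 49 = 299,  |b| = √299 ≈ 17.291616
cos θ = 51 / (16.881943 · 17.291616) ≈ 0.17471
θ = arccos(0.17471) ≈ 79.9°

79.9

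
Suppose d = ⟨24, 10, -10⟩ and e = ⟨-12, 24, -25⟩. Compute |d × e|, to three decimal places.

i: 10·(-25) - (-10)·24 = -250 - (-240) = -10
j: (-10)·(-12) - 24·(-25) = 120 - (-600) = 720
k: 24·24 - 10·(-12) = 576 - (-120) = 696
d × e = (-10, 720, 696)
|d × e| = √((-10)² + 720² + 696²) = √1002916 ≈ 1001.4569

1001.457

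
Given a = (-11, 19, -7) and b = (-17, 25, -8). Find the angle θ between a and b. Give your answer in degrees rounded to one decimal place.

a · b = (-11)·(-17) + 19·25 + (-7)·(-8) = 187 + 475 + 56 = 718
|a|² = 121 + 361 + 49 = 531,  |a| = √531 ≈ 23.043437
|b|² = 289 + 625 + 64 = 978,  |b| = √978 ≈ 31.272992
cos θ = 718 / (23.043437 · 31.272992) ≈ 0.99634
θ = arccos(0.99634) ≈ 4.9°

4.9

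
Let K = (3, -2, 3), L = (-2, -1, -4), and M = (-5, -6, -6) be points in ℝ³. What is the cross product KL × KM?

(-37, 11, 28)

KL = (-5, 1, -7)
KM = (-8, -4, -9)
i: 1·(-9) - (-7)·(-4) = -9 - 28 = -37
j: (-7)·(-8) - (-5)·(-9) = 56 - 45 = 11
k: (-5)·(-4) - 1·(-8) = 20 - (-8) = 28
KL × KM = (-37, 11, 28)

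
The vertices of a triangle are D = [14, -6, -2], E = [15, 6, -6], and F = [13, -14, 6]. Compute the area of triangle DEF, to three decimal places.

32.125

DE = (1, 12, -4),  DF = (-1, -8, 8)
i: 12·8 - (-4)·(-8) = 96 - 32 = 64
j: (-4)·(-1) - 1·8 = 4 - 8 = -4
k: 1·(-8) - 12·(-1) = -8 - (-12) = 4
DE × DF = (64, -4, 4)
|DE × DF| = √4128 ≈ 64.2495
area = ½ · 64.2495 ≈ 32.125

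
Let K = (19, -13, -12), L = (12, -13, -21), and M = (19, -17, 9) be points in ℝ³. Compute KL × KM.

(-36, 147, 28)

KL = (-7, 0, -9)
KM = (0, -4, 21)
i: 0·21 - (-9)·(-4) = 0 - 36 = -36
j: (-9)·0 - (-7)·21 = 0 - (-147) = 147
k: (-7)·(-4) - 0·0 = 28 - 0 = 28
KL × KM = (-36, 147, 28)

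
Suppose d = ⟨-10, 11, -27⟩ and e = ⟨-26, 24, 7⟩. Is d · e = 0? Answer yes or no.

no

d · e = (-10)·(-26) + 11·24 + (-27)·7 = 260 + 264 - 189 = 335
Nonzero, so the vectors are not orthogonal.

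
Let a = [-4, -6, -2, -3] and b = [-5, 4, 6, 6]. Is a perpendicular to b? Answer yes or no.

no

a · b = (-4)·(-5) + (-6)·4 + (-2)·6 + (-3)·6 = 20 - 24 - 12 - 18 = -34
Nonzero, so the vectors are not orthogonal.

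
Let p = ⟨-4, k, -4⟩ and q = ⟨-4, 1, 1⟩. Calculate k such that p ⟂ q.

-12

p · q = (-4)·(-4) + k·1 + (-4)·1 = 12 + 1k
Set equal to 0: 1k = -12, so k = -12.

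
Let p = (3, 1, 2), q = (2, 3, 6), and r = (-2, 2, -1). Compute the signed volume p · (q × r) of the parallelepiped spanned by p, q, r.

q × r:
i: 3·(-1) - 6·2 = -3 - 12 = -15
j: 6·(-2) - 2·(-1) = -12 - (-2) = -10
k: 2·2 - 3·(-2) = 4 - (-6) = 10
q × r = (-15, -10, 10)
p · (q × r) = 3·(-15) + 1·(-10) + 2·10 = -45 - 10 + 20 = -35

-35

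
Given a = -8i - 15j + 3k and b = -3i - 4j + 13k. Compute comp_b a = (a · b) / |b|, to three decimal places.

8.831

a · b = (-8)·(-3) + (-15)·(-4) + 3·13 = 24 + 60 + 39 = 123
|b| = √(9 + 16 + 169) = √194 ≈ 13.9284
comp_b a = 123 / √194 ≈ 8.831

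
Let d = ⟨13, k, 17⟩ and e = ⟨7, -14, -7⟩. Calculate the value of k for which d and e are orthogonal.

d · e = 13·7 + k·(-14) + 17·(-7) = -28 - 14k
Set equal to 0: -14k = 28, so k = -2.

-2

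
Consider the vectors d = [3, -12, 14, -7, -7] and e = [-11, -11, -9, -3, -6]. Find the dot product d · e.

36

d · e = 3·(-11) + (-12)·(-11) + 14·(-9) + (-7)·(-3) + (-7)·(-6) = -33 + 132 - 126 + 21 + 42 = 36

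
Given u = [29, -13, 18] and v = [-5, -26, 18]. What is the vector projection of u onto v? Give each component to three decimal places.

(-2.522, -13.114, 9.079)

u · v = 29·(-5) + (-13)·(-26) + 18·18 = -145 + 338 + 324 = 517
|v|² = 25 + 676 + 324 = 1025
proj_v u = (517/1025) · (-5, -26, 18) ≈ (-2.522, -13.114, 9.079)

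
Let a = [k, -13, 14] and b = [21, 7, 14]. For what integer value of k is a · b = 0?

a · b = k·21 + (-13)·7 + 14·14 = 105 + 21k
Set equal to 0: 21k = -105, so k = -5.

-5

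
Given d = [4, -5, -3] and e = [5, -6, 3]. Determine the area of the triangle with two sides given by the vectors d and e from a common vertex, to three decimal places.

i: (-5)·3 - (-3)·(-6) = -15 - 18 = -33
j: (-3)·5 - 4·3 = -15 - 12 = -27
k: 4·(-6) - (-5)·5 = -24 - (-25) = 1
d × e = (-33, -27, 1)
|d × e| = √((-33)² + (-27)² + 1²) = √1819 ≈ 42.6497
area = ½ · 42.6497 ≈ 21.325

21.325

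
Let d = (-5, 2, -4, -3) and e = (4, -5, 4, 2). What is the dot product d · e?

-52

d · e = (-5)·4 + 2·(-5) + (-4)·4 + (-3)·2 = -20 - 10 - 16 - 6 = -52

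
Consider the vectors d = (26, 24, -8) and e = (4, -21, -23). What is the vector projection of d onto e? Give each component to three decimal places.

(-0.876, 4.600, 5.039)

d · e = 26·4 + 24·(-21) + (-8)·(-23) = 104 - 504 + 184 = -216
|e|² = 16 + 441 + 529 = 986
proj_e d = (-216/986) · (4, -21, -23) ≈ (-0.876, 4.600, 5.039)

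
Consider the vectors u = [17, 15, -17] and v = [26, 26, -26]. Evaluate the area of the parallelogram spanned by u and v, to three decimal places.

73.539

i: 15·(-26) - (-17)·26 = -390 - (-442) = 52
j: (-17)·26 - 17·(-26) = -442 - (-442) = 0
k: 17·26 - 15·26 = 442 - 390 = 52
u × v = (52, 0, 52)
|u × v| = √(52² + 0² + 52²) = √5408 ≈ 73.5391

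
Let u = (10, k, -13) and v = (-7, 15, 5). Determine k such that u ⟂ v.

9

u · v = 10·(-7) + k·15 + (-13)·5 = -135 + 15k
Set equal to 0: 15k = 135, so k = 9.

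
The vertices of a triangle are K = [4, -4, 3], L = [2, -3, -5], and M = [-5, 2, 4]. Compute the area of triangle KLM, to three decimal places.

KL = (-2, 1, -8),  KM = (-9, 6, 1)
i: 1·1 - (-8)·6 = 1 - (-48) = 49
j: (-8)·(-9) - (-2)·1 = 72 - (-2) = 74
k: (-2)·6 - 1·(-9) = -12 - (-9) = -3
KL × KM = (49, 74, -3)
|KL × KM| = √7886 ≈ 88.8032
area = ½ · 88.8032 ≈ 44.402

44.402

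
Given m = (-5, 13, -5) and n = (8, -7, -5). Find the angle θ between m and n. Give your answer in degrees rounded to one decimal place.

127.6

m · n = (-5)·8 + 13·(-7) + (-5)·(-5) = -40 - 91 + 25 = -106
|m|² = 25 + 169 + 25 = 219,  |m| = √219 ≈ 14.798649
|n|² = 64 + 49 + 25 = 138,  |n| = √138 ≈ 11.747340
cos θ = -106 / (14.798649 · 11.747340) ≈ -0.60974
θ = arccos(-0.60974) ≈ 127.6°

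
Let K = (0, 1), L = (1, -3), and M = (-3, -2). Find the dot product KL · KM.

KL = L − K = (1, -4)
KM = M − K = (-3, -3)
KL · KM = 1·(-3) + (-4)·(-3) = -3 + 12 = 9

9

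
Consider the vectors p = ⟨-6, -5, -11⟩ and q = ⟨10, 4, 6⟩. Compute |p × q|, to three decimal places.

i: (-5)·6 - (-11)·4 = -30 - (-44) = 14
j: (-11)·10 - (-6)·6 = -110 - (-36) = -74
k: (-6)·4 - (-5)·10 = -24 - (-50) = 26
p × q = (14, -74, 26)
|p × q| = √(14² + (-74)² + 26²) = √6348 ≈ 79.6743

79.674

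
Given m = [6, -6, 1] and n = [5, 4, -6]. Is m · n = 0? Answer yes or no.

yes

m · n = 6·5 + (-6)·4 + 1·(-6) = 30 - 24 - 6 = 0
Zero, so the vectors are orthogonal.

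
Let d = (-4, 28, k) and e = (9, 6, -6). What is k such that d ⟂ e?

d · e = (-4)·9 + 28·6 + k·(-6) = 132 - 6k
Set equal to 0: -6k = -132, so k = 22.

22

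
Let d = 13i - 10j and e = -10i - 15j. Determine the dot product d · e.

d · e = 13·(-10) + (-10)·(-15) = -130 + 150 = 20

20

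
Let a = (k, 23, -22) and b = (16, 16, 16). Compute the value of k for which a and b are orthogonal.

-1

a · b = k·16 + 23·16 + (-22)·16 = 16 + 16k
Set equal to 0: 16k = -16, so k = -1.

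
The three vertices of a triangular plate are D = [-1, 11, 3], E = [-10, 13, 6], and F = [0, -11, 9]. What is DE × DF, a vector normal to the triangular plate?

(78, 57, 196)

DE = (-9, 2, 3)
DF = (1, -22, 6)
i: 2·6 - 3·(-22) = 12 - (-66) = 78
j: 3·1 - (-9)·6 = 3 - (-54) = 57
k: (-9)·(-22) - 2·1 = 198 - 2 = 196
DE × DF = (78, 57, 196)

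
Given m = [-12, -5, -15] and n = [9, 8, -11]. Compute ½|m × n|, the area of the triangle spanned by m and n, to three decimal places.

i: (-5)·(-11) - (-15)·8 = 55 - (-120) = 175
j: (-15)·9 - (-12)·(-11) = -135 - 132 = -267
k: (-12)·8 - (-5)·9 = -96 - (-45) = -51
m × n = (175, -267, -51)
|m × n| = √(175² + (-267)² + (-51)²) = √104515 ≈ 323.2878
area = ½ · 323.2878 ≈ 161.644

161.644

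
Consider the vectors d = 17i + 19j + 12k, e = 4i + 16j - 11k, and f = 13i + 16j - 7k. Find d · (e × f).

e × f:
i: 16·(-7) - (-11)·16 = -112 - (-176) = 64
j: (-11)·13 - 4·(-7) = -143 - (-28) = -115
k: 4·16 - 16·13 = 64 - 208 = -144
e × f = (64, -115, -144)
d · (e × f) = 17·64 + 19·(-115) + 12·(-144) = 1088 - 2185 - 1728 = -2825

-2825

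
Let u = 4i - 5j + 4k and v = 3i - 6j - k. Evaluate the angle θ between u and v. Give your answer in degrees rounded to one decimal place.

42.1

u · v = 4·3 + (-5)·(-6) + 4·(-1) = 12 + 30 - 4 = 38
|u|² = 16 + 25 + 16 = 57,  |u| = √57 ≈ 7.549834
|v|² = 9 + 36 + 1 = 46,  |v| = √46 ≈ 6.782330
cos θ = 38 / (7.549834 · 6.782330) ≈ 0.74211
θ = arccos(0.74211) ≈ 42.1°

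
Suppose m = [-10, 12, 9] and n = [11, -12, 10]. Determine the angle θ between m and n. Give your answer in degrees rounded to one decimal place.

118.4

m · n = (-10)·11 + 12·(-12) + 9·10 = -110 - 144 + 90 = -164
|m|² = 100 + 144 + 81 = 325,  |m| = √325 ≈ 18.027756
|n|² = 121 + 144 + 100 = 365,  |n| = √365 ≈ 19.104973
cos θ = -164 / (18.027756 · 19.104973) ≈ -0.47616
θ = arccos(-0.47616) ≈ 118.4°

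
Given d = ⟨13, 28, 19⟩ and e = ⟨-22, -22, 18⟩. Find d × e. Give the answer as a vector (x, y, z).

i: 28·18 - 19·(-22) = 504 - (-418) = 922
j: 19·(-22) - 13·18 = -418 - 234 = -652
k: 13·(-22) - 28·(-22) = -286 - (-616) = 330
d × e = (922, -652, 330)

(922, -652, 330)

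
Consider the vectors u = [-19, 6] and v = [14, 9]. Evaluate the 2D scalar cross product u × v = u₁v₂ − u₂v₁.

(-19)·9 - 6·14 = -171 - 84 = -255

-255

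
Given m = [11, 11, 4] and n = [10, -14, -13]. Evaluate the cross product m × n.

i: 11·(-13) - 4·(-14) = -143 - (-56) = -87
j: 4·10 - 11·(-13) = 40 - (-143) = 183
k: 11·(-14) - 11·10 = -154 - 110 = -264
m × n = (-87, 183, -264)

(-87, 183, -264)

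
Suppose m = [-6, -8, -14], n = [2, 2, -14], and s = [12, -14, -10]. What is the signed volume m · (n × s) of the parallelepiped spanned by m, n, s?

3208

n × s:
i: 2·(-10) - (-14)·(-14) = -20 - 196 = -216
j: (-14)·12 - 2·(-10) = -168 - (-20) = -148
k: 2·(-14) - 2·12 = -28 - 24 = -52
n × s = (-216, -148, -52)
m · (n × s) = (-6)·(-216) + (-8)·(-148) + (-14)·(-52) = 1296 + 1184 + 728 = 3208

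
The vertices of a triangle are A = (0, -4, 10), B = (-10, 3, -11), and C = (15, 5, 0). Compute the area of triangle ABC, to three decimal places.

AB = (-10, 7, -21),  AC = (15, 9, -10)
i: 7·(-10) - (-21)·9 = -70 - (-189) = 119
j: (-21)·15 - (-10)·(-10) = -315 - 100 = -415
k: (-10)·9 - 7·15 = -90 - 105 = -195
AB × AC = (119, -415, -195)
|AB × AC| = √224411 ≈ 473.7204
area = ½ · 473.7204 ≈ 236.860

236.860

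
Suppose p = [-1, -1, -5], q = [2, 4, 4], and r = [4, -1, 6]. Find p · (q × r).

58

q × r:
i: 4·6 - 4·(-1) = 24 - (-4) = 28
j: 4·4 - 2·6 = 16 - 12 = 4
k: 2·(-1) - 4·4 = -2 - 16 = -18
q × r = (28, 4, -18)
p · (q × r) = (-1)·28 + (-1)·4 + (-5)·(-18) = -28 - 4 + 90 = 58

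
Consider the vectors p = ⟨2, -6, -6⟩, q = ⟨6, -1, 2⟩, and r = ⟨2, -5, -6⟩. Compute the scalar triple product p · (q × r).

q × r:
i: (-1)·(-6) - 2·(-5) = 6 - (-10) = 16
j: 2·2 - 6·(-6) = 4 - (-36) = 40
k: 6·(-5) - (-1)·2 = -30 - (-2) = -28
q × r = (16, 40, -28)
p · (q × r) = 2·16 + (-6)·40 + (-6)·(-28) = 32 - 240 + 168 = -40

-40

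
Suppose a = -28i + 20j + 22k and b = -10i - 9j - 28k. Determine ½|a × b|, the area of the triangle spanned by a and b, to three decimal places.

i: 20·(-28) - 22·(-9) = -560 - (-198) = -362
j: 22·(-10) - (-28)·(-28) = -220 - 784 = -1004
k: (-28)·(-9) - 20·(-10) = 252 - (-200) = 452
a × b = (-362, -1004, 452)
|a × b| = √((-362)² + (-1004)² + 452²) = √1343364 ≈ 1159.0358
area = ½ · 1159.0358 ≈ 579.518

579.518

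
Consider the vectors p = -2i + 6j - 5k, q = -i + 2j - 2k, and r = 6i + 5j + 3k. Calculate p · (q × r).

-1

q × r:
i: 2·3 - (-2)·5 = 6 - (-10) = 16
j: (-2)·6 - (-1)·3 = -12 - (-3) = -9
k: (-1)·5 - 2·6 = -5 - 12 = -17
q × r = (16, -9, -17)
p · (q × r) = (-2)·16 + 6·(-9) + (-5)·(-17) = -32 - 54 + 85 = -1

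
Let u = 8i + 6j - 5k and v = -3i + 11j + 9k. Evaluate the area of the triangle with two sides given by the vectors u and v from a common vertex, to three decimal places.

i: 6·9 - (-5)·11 = 54 - (-55) = 109
j: (-5)·(-3) - 8·9 = 15 - 72 = -57
k: 8·11 - 6·(-3) = 88 - (-18) = 106
u × v = (109, -57, 106)
|u × v| = √(109² + (-57)² + 106²) = √26366 ≈ 162.3761
area = ½ · 162.3761 ≈ 81.188

81.188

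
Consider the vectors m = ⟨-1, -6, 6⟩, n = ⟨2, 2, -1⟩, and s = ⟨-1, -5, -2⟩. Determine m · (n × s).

-69

n × s:
i: 2·(-2) - (-1)·(-5) = -4 - 5 = -9
j: (-1)·(-1) - 2·(-2) = 1 - (-4) = 5
k: 2·(-5) - 2·(-1) = -10 - (-2) = -8
n × s = (-9, 5, -8)
m · (n × s) = (-1)·(-9) + (-6)·5 + 6·(-8) = 9 - 30 - 48 = -69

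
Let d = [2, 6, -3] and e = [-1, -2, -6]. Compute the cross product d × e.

i: 6·(-6) - (-3)·(-2) = -36 - 6 = -42
j: (-3)·(-1) - 2·(-6) = 3 - (-12) = 15
k: 2·(-2) - 6·(-1) = -4 - (-6) = 2
d × e = (-42, 15, 2)

(-42, 15, 2)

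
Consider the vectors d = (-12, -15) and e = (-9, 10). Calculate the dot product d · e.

d · e = (-12)·(-9) + (-15)·10 = 108 - 150 = -42

-42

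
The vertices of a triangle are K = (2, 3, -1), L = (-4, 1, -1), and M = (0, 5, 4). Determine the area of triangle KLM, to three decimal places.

17.720

KL = (-6, -2, 0),  KM = (-2, 2, 5)
i: (-2)·5 - 0·2 = -10 - 0 = -10
j: 0·(-2) - (-6)·5 = 0 - (-30) = 30
k: (-6)·2 - (-2)·(-2) = -12 - 4 = -16
KL × KM = (-10, 30, -16)
|KL × KM| = √1256 ≈ 35.4401
area = ½ · 35.4401 ≈ 17.720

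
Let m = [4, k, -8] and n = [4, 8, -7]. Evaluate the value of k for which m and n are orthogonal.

m · n = 4·4 + k·8 + (-8)·(-7) = 72 + 8k
Set equal to 0: 8k = -72, so k = -9.

-9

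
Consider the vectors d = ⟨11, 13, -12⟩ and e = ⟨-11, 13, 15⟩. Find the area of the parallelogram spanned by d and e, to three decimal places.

453.967

i: 13·15 - (-12)·13 = 195 - (-156) = 351
j: (-12)·(-11) - 11·15 = 132 - 165 = -33
k: 11·13 - 13·(-11) = 143 - (-143) = 286
d × e = (351, -33, 286)
|d × e| = √(351² + (-33)² + 286²) = √206086 ≈ 453.9670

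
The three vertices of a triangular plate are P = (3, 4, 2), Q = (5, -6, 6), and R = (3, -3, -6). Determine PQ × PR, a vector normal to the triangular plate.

PQ = (2, -10, 4)
PR = (0, -7, -8)
i: (-10)·(-8) - 4·(-7) = 80 - (-28) = 108
j: 4·0 - 2·(-8) = 0 - (-16) = 16
k: 2·(-7) - (-10)·0 = -14 - 0 = -14
PQ × PR = (108, 16, -14)

(108, 16, -14)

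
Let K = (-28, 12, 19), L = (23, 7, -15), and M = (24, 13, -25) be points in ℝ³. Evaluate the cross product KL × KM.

(254, 476, 311)

KL = (51, -5, -34)
KM = (52, 1, -44)
i: (-5)·(-44) - (-34)·1 = 220 - (-34) = 254
j: (-34)·52 - 51·(-44) = -1768 - (-2244) = 476
k: 51·1 - (-5)·52 = 51 - (-260) = 311
KL × KM = (254, 476, 311)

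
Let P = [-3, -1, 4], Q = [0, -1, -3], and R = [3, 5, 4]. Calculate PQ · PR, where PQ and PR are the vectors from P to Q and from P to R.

PQ = Q − P = (3, 0, -7)
PR = R − P = (6, 6, 0)
PQ · PR = 3·6 + 0·6 + (-7)·0 = 18 + 0 + 0 = 18

18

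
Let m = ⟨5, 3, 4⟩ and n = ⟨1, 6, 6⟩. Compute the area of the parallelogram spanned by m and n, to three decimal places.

i: 3·6 - 4·6 = 18 - 24 = -6
j: 4·1 - 5·6 = 4 - 30 = -26
k: 5·6 - 3·1 = 30 - 3 = 27
m × n = (-6, -26, 27)
|m × n| = √((-6)² + (-26)² + 27²) = √1441 ≈ 37.9605

37.961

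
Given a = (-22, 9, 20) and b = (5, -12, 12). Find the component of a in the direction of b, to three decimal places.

1.244

a · b = (-22)·5 + 9·(-12) + 20·12 = -110 - 108 + 240 = 22
|b| = √(25 + 144 + 144) = √313 ≈ 17.6918
comp_b a = 22 / √313 ≈ 1.244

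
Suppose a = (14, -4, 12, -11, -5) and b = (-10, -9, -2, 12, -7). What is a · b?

-225

a · b = 14·(-10) + (-4)·(-9) + 12·(-2) + (-11)·12 + (-5)·(-7) = -140 + 36 - 24 - 132 + 35 = -225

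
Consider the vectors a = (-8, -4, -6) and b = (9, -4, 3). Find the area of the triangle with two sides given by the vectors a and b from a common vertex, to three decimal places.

i: (-4)·3 - (-6)·(-4) = -12 - 24 = -36
j: (-6)·9 - (-8)·3 = -54 - (-24) = -30
k: (-8)·(-4) - (-4)·9 = 32 - (-36) = 68
a × b = (-36, -30, 68)
|a × b| = √((-36)² + (-30)² + 68²) = √6820 ≈ 82.5833
area = ½ · 82.5833 ≈ 41.292

41.292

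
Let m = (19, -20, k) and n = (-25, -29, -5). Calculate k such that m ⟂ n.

21

m · n = 19·(-25) + (-20)·(-29) + k·(-5) = 105 - 5k
Set equal to 0: -5k = -105, so k = 21.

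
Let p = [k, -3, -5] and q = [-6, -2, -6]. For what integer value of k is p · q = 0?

6

p · q = k·(-6) + (-3)·(-2) + (-5)·(-6) = 36 - 6k
Set equal to 0: -6k = -36, so k = 6.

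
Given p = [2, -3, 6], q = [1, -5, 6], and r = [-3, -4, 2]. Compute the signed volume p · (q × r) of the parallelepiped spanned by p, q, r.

q × r:
i: (-5)·2 - 6·(-4) = -10 - (-24) = 14
j: 6·(-3) - 1·2 = -18 - 2 = -20
k: 1·(-4) - (-5)·(-3) = -4 - 15 = -19
q × r = (14, -20, -19)
p · (q × r) = 2·14 + (-3)·(-20) + 6·(-19) = 28 + 60 - 114 = -26

-26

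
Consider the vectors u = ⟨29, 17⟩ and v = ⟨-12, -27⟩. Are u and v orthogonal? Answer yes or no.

no

u · v = 29·(-12) + 17·(-27) = -348 - 459 = -807
Nonzero, so the vectors are not orthogonal.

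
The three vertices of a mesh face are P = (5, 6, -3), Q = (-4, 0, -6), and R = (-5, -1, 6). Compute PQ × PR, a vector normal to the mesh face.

PQ = (-9, -6, -3)
PR = (-10, -7, 9)
i: (-6)·9 - (-3)·(-7) = -54 - 21 = -75
j: (-3)·(-10) - (-9)·9 = 30 - (-81) = 111
k: (-9)·(-7) - (-6)·(-10) = 63 - 60 = 3
PQ × PR = (-75, 111, 3)

(-75, 111, 3)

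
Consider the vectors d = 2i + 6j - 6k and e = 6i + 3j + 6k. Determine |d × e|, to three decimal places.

i: 6·6 - (-6)·3 = 36 - (-18) = 54
j: (-6)·6 - 2·6 = -36 - 12 = -48
k: 2·3 - 6·6 = 6 - 36 = -30
d × e = (54, -48, -30)
|d × e| = √(54² + (-48)² + (-30)²) = √6120 ≈ 78.2304

78.230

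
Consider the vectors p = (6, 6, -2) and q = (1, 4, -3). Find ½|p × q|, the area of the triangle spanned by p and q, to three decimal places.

13.038

i: 6·(-3) - (-2)·4 = -18 - (-8) = -10
j: (-2)·1 - 6·(-3) = -2 - (-18) = 16
k: 6·4 - 6·1 = 24 - 6 = 18
p × q = (-10, 16, 18)
|p × q| = √((-10)² + 16² + 18²) = √680 ≈ 26.0768
area = ½ · 26.0768 ≈ 13.038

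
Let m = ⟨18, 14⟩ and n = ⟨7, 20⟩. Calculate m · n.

406

m · n = 18·7 + 14·20 = 126 + 280 = 406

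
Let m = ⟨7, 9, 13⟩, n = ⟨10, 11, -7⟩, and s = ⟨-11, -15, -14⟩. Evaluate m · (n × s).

n × s:
i: 11·(-14) - (-7)·(-15) = -154 - 105 = -259
j: (-7)·(-11) - 10·(-14) = 77 - (-140) = 217
k: 10·(-15) - 11·(-11) = -150 - (-121) = -29
n × s = (-259, 217, -29)
m · (n × s) = 7·(-259) + 9·217 + 13·(-29) = -1813 + 1953 - 377 = -237

-237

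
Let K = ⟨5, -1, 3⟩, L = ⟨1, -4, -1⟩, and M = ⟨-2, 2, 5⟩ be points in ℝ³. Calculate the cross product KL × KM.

(6, 36, -33)

KL = (-4, -3, -4)
KM = (-7, 3, 2)
i: (-3)·2 - (-4)·3 = -6 - (-12) = 6
j: (-4)·(-7) - (-4)·2 = 28 - (-8) = 36
k: (-4)·3 - (-3)·(-7) = -12 - 21 = -33
KL × KM = (6, 36, -33)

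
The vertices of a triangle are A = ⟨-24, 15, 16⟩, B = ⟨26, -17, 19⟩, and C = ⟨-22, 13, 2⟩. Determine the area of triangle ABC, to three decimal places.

AB = (50, -32, 3),  AC = (2, -2, -14)
i: (-32)·(-14) - 3·(-2) = 448 - (-6) = 454
j: 3·2 - 50·(-14) = 6 - (-700) = 706
k: 50·(-2) - (-32)·2 = -100 - (-64) = -36
AB × AC = (454, 706, -36)
|AB × AC| = √705848 ≈ 840.1476
area = ½ · 840.1476 ≈ 420.074

420.074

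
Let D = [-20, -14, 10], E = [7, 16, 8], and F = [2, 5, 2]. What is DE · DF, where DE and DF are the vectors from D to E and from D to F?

1180

DE = E − D = (27, 30, -2)
DF = F − D = (22, 19, -8)
DE · DF = 27·22 + 30·19 + (-2)·(-8) = 594 + 570 + 16 = 1180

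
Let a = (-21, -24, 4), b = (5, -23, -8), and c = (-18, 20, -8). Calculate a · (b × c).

-12896

b × c:
i: (-23)·(-8) - (-8)·20 = 184 - (-160) = 344
j: (-8)·(-18) - 5·(-8) = 144 - (-40) = 184
k: 5·20 - (-23)·(-18) = 100 - 414 = -314
b × c = (344, 184, -314)
a · (b × c) = (-21)·344 + (-24)·184 + 4·(-314) = -7224 - 4416 - 1256 = -12896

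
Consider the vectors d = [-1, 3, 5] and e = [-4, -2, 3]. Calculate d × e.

i: 3·3 - 5·(-2) = 9 - (-10) = 19
j: 5·(-4) - (-1)·3 = -20 - (-3) = -17
k: (-1)·(-2) - 3·(-4) = 2 - (-12) = 14
d × e = (19, -17, 14)

(19, -17, 14)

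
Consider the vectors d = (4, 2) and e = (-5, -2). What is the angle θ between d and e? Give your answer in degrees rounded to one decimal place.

175.2

d · e = 4·(-5) + 2·(-2) = -20 - 4 = -24
|d|² = 16 + 4 = 20,  |d| = √20 ≈ 4.472136
|e|² = 25 + 4 = 29,  |e| = √29 ≈ 5.385165
cos θ = -24 / (4.472136 · 5.385165) ≈ -0.99655
θ = arccos(-0.99655) ≈ 175.2°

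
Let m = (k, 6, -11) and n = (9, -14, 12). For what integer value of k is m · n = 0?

m · n = k·9 + 6·(-14) + (-11)·12 = -216 + 9k
Set equal to 0: 9k = 216, so k = 24.

24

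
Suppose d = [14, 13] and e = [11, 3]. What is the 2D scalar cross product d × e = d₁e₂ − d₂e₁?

-101

14·3 - 13·11 = 42 - 143 = -101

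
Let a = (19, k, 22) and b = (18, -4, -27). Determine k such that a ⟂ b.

-63

a · b = 19·18 + k·(-4) + 22·(-27) = -252 - 4k
Set equal to 0: -4k = 252, so k = -63.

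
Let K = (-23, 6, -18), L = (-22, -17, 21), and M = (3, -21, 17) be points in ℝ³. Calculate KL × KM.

KL = (1, -23, 39)
KM = (26, -27, 35)
i: (-23)·35 - 39·(-27) = -805 - (-1053) = 248
j: 39·26 - 1·35 = 1014 - 35 = 979
k: 1·(-27) - (-23)·26 = -27 - (-598) = 571
KL × KM = (248, 979, 571)

(248, 979, 571)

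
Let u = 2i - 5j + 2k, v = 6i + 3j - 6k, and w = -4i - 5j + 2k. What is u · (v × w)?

-144

v × w:
i: 3·2 - (-6)·(-5) = 6 - 30 = -24
j: (-6)·(-4) - 6·2 = 24 - 12 = 12
k: 6·(-5) - 3·(-4) = -30 - (-12) = -18
v × w = (-24, 12, -18)
u · (v × w) = 2·(-24) + (-5)·12 + 2·(-18) = -48 - 60 - 36 = -144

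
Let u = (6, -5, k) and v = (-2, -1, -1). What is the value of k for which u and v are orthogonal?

u · v = 6·(-2) + (-5)·(-1) + k·(-1) = -7 - 1k
Set equal to 0: -1k = 7, so k = -7.

-7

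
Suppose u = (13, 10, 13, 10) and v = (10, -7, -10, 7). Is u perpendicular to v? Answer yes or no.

yes

u · v = 13·10 + 10·(-7) + 13·(-10) + 10·7 = 130 - 70 - 130 + 70 = 0
Zero, so the vectors are orthogonal.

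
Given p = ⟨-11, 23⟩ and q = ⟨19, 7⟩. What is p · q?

p · q = (-11)·19 + 23·7 = -209 + 161 = -48

-48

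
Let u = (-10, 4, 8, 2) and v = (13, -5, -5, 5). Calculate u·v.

u · v = (-10)·13 + 4·(-5) + 8·(-5) + 2·5 = -130 - 20 - 40 + 10 = -180

-180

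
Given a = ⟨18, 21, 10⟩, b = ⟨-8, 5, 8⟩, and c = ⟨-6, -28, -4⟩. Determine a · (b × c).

4532

b × c:
i: 5·(-4) - 8·(-28) = -20 - (-224) = 204
j: 8·(-6) - (-8)·(-4) = -48 - 32 = -80
k: (-8)·(-28) - 5·(-6) = 224 - (-30) = 254
b × c = (204, -80, 254)
a · (b × c) = 18·204 + 21·(-80) + 10·254 = 3672 - 1680 + 2540 = 4532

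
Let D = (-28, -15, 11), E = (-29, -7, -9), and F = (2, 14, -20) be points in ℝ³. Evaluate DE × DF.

DE = (-1, 8, -20)
DF = (30, 29, -31)
i: 8·(-31) - (-20)·29 = -248 - (-580) = 332
j: (-20)·30 - (-1)·(-31) = -600 - 31 = -631
k: (-1)·29 - 8·30 = -29 - 240 = -269
DE × DF = (332, -631, -269)

(332, -631, -269)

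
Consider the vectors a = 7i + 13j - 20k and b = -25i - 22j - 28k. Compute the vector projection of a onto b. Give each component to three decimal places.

a · b = 7·(-25) + 13·(-22) + (-20)·(-28) = -175 - 286 + 560 = 99
|b|² = 625 + 484 + 784 = 1893
proj_b a = (99/1893) · (-25, -22, -28) ≈ (-1.307, -1.151, -1.464)

(-1.307, -1.151, -1.464)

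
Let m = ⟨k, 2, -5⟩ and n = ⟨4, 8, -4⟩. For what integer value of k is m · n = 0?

m · n = k·4 + 2·8 + (-5)·(-4) = 36 + 4k
Set equal to 0: 4k = -36, so k = -9.

-9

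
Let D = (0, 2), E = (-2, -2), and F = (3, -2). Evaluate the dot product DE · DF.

10

DE = E − D = (-2, -4)
DF = F − D = (3, -4)
DE · DF = (-2)·3 + (-4)·(-4) = -6 + 16 = 10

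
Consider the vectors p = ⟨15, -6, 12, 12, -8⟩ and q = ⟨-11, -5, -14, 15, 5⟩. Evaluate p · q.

-163

p · q = 15·(-11) + (-6)·(-5) + 12·(-14) + 12·15 + (-8)·5 = -165 + 30 - 168 + 180 - 40 = -163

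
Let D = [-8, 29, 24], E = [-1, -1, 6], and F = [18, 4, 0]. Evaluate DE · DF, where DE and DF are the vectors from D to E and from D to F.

DE = E − D = (7, -30, -18)
DF = F − D = (26, -25, -24)
DE · DF = 7·26 + (-30)·(-25) + (-18)·(-24) = 182 + 750 + 432 = 1364

1364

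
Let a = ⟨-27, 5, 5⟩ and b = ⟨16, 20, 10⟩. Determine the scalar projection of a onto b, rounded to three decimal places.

-10.256

a · b = (-27)·16 + 5·20 + 5·10 = -432 + 100 + 50 = -282
|b| = √(256 + 400 + 100) = √756 ≈ 27.4955
comp_b a = -282 / √756 ≈ -10.256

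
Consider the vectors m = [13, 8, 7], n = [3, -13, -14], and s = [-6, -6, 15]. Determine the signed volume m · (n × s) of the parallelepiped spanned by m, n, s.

n × s:
i: (-13)·15 - (-14)·(-6) = -195 - 84 = -279
j: (-14)·(-6) - 3·15 = 84 - 45 = 39
k: 3·(-6) - (-13)·(-6) = -18 - 78 = -96
n × s = (-279, 39, -96)
m · (n × s) = 13·(-279) + 8·39 + 7·(-96) = -3627 + 312 - 672 = -3987

-3987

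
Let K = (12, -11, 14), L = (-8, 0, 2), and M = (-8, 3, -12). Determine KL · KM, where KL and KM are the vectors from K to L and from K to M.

866

KL = L − K = (-20, 11, -12)
KM = M − K = (-20, 14, -26)
KL · KM = (-20)·(-20) + 11·14 + (-12)·(-26) = 400 + 154 + 312 = 866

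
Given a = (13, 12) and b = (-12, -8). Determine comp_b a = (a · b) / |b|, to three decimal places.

a · b = 13·(-12) + 12·(-8) = -156 - 96 = -252
|b| = √(144 + 64) = √208 ≈ 14.4222
comp_b a = -252 / √208 ≈ -17.473

-17.473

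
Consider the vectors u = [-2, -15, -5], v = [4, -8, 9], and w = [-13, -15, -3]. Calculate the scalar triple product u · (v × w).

2077

v × w:
i: (-8)·(-3) - 9·(-15) = 24 - (-135) = 159
j: 9·(-13) - 4·(-3) = -117 - (-12) = -105
k: 4·(-15) - (-8)·(-13) = -60 - 104 = -164
v × w = (159, -105, -164)
u · (v × w) = (-2)·159 + (-15)·(-105) + (-5)·(-164) = -318 + 1575 + 820 = 2077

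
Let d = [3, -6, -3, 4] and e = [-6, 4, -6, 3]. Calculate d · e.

-12

d · e = 3·(-6) + (-6)·4 + (-3)·(-6) + 4·3 = -18 - 24 + 18 + 12 = -12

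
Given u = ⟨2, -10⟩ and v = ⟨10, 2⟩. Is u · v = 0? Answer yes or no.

u · v = 2·10 + (-10)·2 = 20 - 20 = 0
Zero, so the vectors are orthogonal.

yes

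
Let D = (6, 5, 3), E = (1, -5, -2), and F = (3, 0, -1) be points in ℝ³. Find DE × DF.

DE = (-5, -10, -5)
DF = (-3, -5, -4)
i: (-10)·(-4) - (-5)·(-5) = 40 - 25 = 15
j: (-5)·(-3) - (-5)·(-4) = 15 - 20 = -5
k: (-5)·(-5) - (-10)·(-3) = 25 - 30 = -5
DE × DF = (15, -5, -5)

(15, -5, -5)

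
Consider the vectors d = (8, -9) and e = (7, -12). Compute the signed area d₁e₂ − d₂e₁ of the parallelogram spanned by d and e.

-33

8·(-12) - (-9)·7 = -96 - (-63) = -33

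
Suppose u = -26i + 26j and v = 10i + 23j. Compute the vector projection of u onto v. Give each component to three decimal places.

u · v = (-26)·10 + 26·23 = -260 + 598 = 338
|v|² = 100 + 529 = 629
proj_v u = (338/629) · (10, 23) ≈ (5.374, 12.359)

(5.374, 12.359)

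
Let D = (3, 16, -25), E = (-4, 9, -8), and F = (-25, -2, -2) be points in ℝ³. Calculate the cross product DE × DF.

(145, -315, -70)

DE = (-7, -7, 17)
DF = (-28, -18, 23)
i: (-7)·23 - 17·(-18) = -161 - (-306) = 145
j: 17·(-28) - (-7)·23 = -476 - (-161) = -315
k: (-7)·(-18) - (-7)·(-28) = 126 - 196 = -70
DE × DF = (145, -315, -70)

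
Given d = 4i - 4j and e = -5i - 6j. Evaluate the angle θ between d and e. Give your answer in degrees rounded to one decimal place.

d · e = 4·(-5) + (-4)·(-6) = -20 + 24 = 4
|d|² = 16 + 16 = 32,  |d| = √32 ≈ 5.656854
|e|² = 25 + 36 = 61,  |e| = √61 ≈ 7.810250
cos θ = 4 / (5.656854 · 7.810250) ≈ 0.09054
θ = arccos(0.09054) ≈ 84.8°

84.8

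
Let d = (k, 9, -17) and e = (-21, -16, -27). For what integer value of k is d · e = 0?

15

d · e = k·(-21) + 9·(-16) + (-17)·(-27) = 315 - 21k
Set equal to 0: -21k = -315, so k = 15.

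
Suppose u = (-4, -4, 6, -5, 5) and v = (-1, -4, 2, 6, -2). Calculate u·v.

-8

u · v = (-4)·(-1) + (-4)·(-4) + 6·2 + (-5)·6 + 5·(-2) = 4 + 16 + 12 - 30 - 10 = -8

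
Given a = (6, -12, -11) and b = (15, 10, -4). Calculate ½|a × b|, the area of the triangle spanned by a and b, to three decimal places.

160.035

i: (-12)·(-4) - (-11)·10 = 48 - (-110) = 158
j: (-11)·15 - 6·(-4) = -165 - (-24) = -141
k: 6·10 - (-12)·15 = 60 - (-180) = 240
a × b = (158, -141, 240)
|a × b| = √(158² + (-141)² + 240²) = √102445 ≈ 320.0703
area = ½ · 320.0703 ≈ 160.035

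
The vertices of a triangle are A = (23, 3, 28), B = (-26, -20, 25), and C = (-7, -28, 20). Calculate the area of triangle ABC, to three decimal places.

AB = (-49, -23, -3),  AC = (-30, -31, -8)
i: (-23)·(-8) - (-3)·(-31) = 184 - 93 = 91
j: (-3)·(-30) - (-49)·(-8) = 90 - 392 = -302
k: (-49)·(-31) - (-23)·(-30) = 1519 - 690 = 829
AB × AC = (91, -302, 829)
|AB × AC| = √786726 ≈ 886.9758
area = ½ · 886.9758 ≈ 443.488

443.488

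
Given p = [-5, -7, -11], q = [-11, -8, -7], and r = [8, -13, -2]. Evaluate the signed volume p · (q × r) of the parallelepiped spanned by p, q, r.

q × r:
i: (-8)·(-2) - (-7)·(-13) = 16 - 91 = -75
j: (-7)·8 - (-11)·(-2) = -56 - 22 = -78
k: (-11)·(-13) - (-8)·8 = 143 - (-64) = 207
q × r = (-75, -78, 207)
p · (q × r) = (-5)·(-75) + (-7)·(-78) + (-11)·207 = 375 + 546 - 2277 = -1356

-1356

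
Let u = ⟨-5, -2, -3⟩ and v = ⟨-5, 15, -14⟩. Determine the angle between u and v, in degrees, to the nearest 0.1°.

73.5

u · v = (-5)·(-5) + (-2)·15 + (-3)·(-14) = 25 - 30 + 42 = 37
|u|² = 25 + 4 + 9 = 38,  |u| = √38 ≈ 6.164414
|v|² = 25 + 225 + 196 = 446,  |v| = √446 ≈ 21.118712
cos θ = 37 / (6.164414 · 21.118712) ≈ 0.28421
θ = arccos(0.28421) ≈ 73.5°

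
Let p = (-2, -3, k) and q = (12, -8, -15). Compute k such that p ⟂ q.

0

p · q = (-2)·12 + (-3)·(-8) + k·(-15) = 0 - 15k
Set equal to 0: -15k = 0, so k = 0.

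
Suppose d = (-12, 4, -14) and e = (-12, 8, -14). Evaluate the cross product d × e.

(56, 0, -48)

i: 4·(-14) - (-14)·8 = -56 - (-112) = 56
j: (-14)·(-12) - (-12)·(-14) = 168 - 168 = 0
k: (-12)·8 - 4·(-12) = -96 - (-48) = -48
d × e = (56, 0, -48)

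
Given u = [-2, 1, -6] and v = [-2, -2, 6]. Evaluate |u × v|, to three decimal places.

25.456

i: 1·6 - (-6)·(-2) = 6 - 12 = -6
j: (-6)·(-2) - (-2)·6 = 12 - (-12) = 24
k: (-2)·(-2) - 1·(-2) = 4 - (-2) = 6
u × v = (-6, 24, 6)
|u × v| = √((-6)² + 24² + 6²) = √648 ≈ 25.4558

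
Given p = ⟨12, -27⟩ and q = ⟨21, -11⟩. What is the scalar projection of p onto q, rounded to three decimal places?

p · q = 12·21 + (-27)·(-11) = 252 + 297 = 549
|q| = √(441 + 121) = √562 ≈ 23.7065
comp_q p = 549 / √562 ≈ 23.158

23.158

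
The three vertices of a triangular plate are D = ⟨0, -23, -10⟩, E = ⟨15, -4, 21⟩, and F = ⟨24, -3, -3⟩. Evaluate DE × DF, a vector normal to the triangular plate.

(-487, 639, -156)

DE = (15, 19, 31)
DF = (24, 20, 7)
i: 19·7 - 31·20 = 133 - 620 = -487
j: 31·24 - 15·7 = 744 - 105 = 639
k: 15·20 - 19·24 = 300 - 456 = -156
DE × DF = (-487, 639, -156)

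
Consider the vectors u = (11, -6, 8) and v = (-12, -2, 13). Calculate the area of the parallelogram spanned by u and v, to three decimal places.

i: (-6)·13 - 8·(-2) = -78 - (-16) = -62
j: 8·(-12) - 11·13 = -96 - 143 = -239
k: 11·(-2) - (-6)·(-12) = -22 - 72 = -94
u × v = (-62, -239, -94)
|u × v| = √((-62)² + (-239)² + (-94)²) = √69801 ≈ 264.1988

264.199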